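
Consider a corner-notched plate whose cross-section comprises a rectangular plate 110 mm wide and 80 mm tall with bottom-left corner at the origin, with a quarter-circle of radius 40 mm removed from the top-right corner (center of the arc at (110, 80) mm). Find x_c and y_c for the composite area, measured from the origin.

Part | A | x̄ᵢ | ȳᵢ | A·x̄ᵢ | A·ȳᵢ
plate | 8800.00 | 55.00 | 40.00 | 484000.00 | 352000.00
removed quarter-circle | -1256.64 | 93.02 | 63.02 | -116896.74 | -79197.63
Σ | 7543.36 |  |  | 367103.26 | 272802.37
x_c = 367103.26 / 7543.36 = 48.67 mm
y_c = 272802.37 / 7543.36 = 36.16 mm

x_c = 48.67 mm, y_c = 36.16 mm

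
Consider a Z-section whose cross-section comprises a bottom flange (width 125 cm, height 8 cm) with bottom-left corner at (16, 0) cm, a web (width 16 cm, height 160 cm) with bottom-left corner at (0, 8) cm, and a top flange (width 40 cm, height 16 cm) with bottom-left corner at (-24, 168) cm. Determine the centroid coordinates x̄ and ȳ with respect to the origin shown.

bottom flange: A = 125 × 8 = 1000.00, centroid at (78.50, 4.00).
web: A = 16 × 160 = 2560.00, centroid at (8.00, 88.00).
top flange: A = 40 × 16 = 640.00, centroid at (-4.00, 176.00).
ΣA = 4200.00 cm²
ΣAx̄ = (1000.00)(78.50) + (2560.00)(8.00) + (640.00)(-4.00) = 96420.00 cm³
ΣAȳ = (1000.00)(4.00) + (2560.00)(88.00) + (640.00)(176.00) = 341920.00 cm³
x̄ = 96420.00 / 4200.00 = 22.96 cm
ȳ = 341920.00 / 4200.00 = 81.41 cm

x̄ = 22.96 cm, ȳ = 81.41 cm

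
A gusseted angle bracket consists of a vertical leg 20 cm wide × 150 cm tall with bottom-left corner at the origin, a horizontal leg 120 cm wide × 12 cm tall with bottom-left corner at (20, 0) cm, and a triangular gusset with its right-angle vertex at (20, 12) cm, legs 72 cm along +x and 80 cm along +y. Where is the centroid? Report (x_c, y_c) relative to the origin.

vertical leg: A = 20 × 150 = 3000.00, centroid at (10.00, 75.00).
horizontal leg: A = 120 × 12 = 1440.00, centroid at (80.00, 6.00).
gusset: A = ½·72·80 = 2880.00, centroid at (44.00, 38.67).
ΣA = 7320.00 cm²
ΣAx_c = (3000.00)(10.00) + (1440.00)(80.00) + (2880.00)(44.00) = 271920.00 cm³
ΣAy_c = (3000.00)(75.00) + (1440.00)(6.00) + (2880.00)(38.67) = 345000.00 cm³
x_c = 271920.00 / 7320.00 = 37.15 cm
y_c = 345000.00 / 7320.00 = 47.13 cm

x_c = 37.15 cm, y_c = 47.13 cm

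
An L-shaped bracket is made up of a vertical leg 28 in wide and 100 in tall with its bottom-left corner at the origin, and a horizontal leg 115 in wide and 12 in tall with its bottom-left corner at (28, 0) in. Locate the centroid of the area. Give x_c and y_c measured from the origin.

vertical leg: A = 28 × 100 = 2800.00, centroid at (14.00, 50.00).
horizontal leg: A = 115 × 12 = 1380.00, centroid at (85.50, 6.00).
ΣA = 4180.00 in²
ΣAx_c = (2800.00)(14.00) + (1380.00)(85.50) = 157190.00 in³
ΣAy_c = (2800.00)(50.00) + (1380.00)(6.00) = 148280.00 in³
x_c = 157190.00 / 4180.00 = 37.61 in
y_c = 148280.00 / 4180.00 = 35.47 in

x_c = 37.61 in, y_c = 35.47 in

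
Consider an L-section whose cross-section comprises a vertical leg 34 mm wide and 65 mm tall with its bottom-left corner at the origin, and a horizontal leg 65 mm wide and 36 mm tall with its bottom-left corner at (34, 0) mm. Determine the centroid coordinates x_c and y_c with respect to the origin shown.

Part | A | x̄ᵢ | ȳᵢ | A·x̄ᵢ | A·ȳᵢ
vertical leg | 2210.00 | 17.00 | 32.50 | 37570.00 | 71825.00
horizontal leg | 2340.00 | 66.50 | 18.00 | 155610.00 | 42120.00
Σ | 4550.00 |  |  | 193180.00 | 113945.00
x_c = 193180.00 / 4550.00 = 42.46 mm
y_c = 113945.00 / 4550.00 = 25.04 mm

x_c = 42.46 mm, y_c = 25.04 mm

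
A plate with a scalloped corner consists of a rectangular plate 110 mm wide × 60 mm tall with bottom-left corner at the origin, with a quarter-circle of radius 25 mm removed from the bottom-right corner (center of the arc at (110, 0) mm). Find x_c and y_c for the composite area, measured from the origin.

plate: A = 110 × 60 = 6600.00, centroid at (55.00, 30.00).
removed quarter-circle: A = −¼π·25² = -490.87, centroid at (99.39, 10.61).
ΣA = 6109.13 mm²
ΣAx_c = (6600.00)(55.00) + (-490.87)(99.39) = 314212.21 mm³
ΣAy_c = (6600.00)(30.00) + (-490.87)(10.61) = 192791.67 mm³
x_c = 314212.21 / 6109.13 = 51.43 mm
y_c = 192791.67 / 6109.13 = 31.56 mm

x_c = 51.43 mm, y_c = 31.56 mm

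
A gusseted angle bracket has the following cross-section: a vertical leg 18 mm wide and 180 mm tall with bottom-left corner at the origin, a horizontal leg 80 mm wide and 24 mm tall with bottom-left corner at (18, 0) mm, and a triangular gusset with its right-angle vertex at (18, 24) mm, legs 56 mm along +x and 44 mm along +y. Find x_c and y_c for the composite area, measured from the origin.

Part | A | x̄ᵢ | ȳᵢ | A·x̄ᵢ | A·ȳᵢ
vertical leg | 3240.00 | 9.00 | 90.00 | 29160.00 | 291600.00
horizontal leg | 1920.00 | 58.00 | 12.00 | 111360.00 | 23040.00
gusset | 1232.00 | 36.67 | 38.67 | 45173.33 | 47637.33
Σ | 6392.00 |  |  | 185693.33 | 362277.33
x_c = 185693.33 / 6392.00 = 29.05 mm
y_c = 362277.33 / 6392.00 = 56.68 mm

x_c = 29.05 mm, y_c = 56.68 mm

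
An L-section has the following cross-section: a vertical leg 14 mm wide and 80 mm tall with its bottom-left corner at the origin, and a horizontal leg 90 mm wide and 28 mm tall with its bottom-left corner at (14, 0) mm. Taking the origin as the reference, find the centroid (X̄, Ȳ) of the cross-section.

vertical leg: A = 14 × 80 = 1120.00, centroid at (7.00, 40.00).
horizontal leg: A = 90 × 28 = 2520.00, centroid at (59.00, 14.00).
ΣA = 3640.00 mm², ΣAX̄ = 156520.00 mm³, ΣAȲ = 80080.00 mm³.
X̄ = 156520.00/3640.00 = 43.00 mm; Ȳ = 80080.00/3640.00 = 22.00 mm.

X̄ = 43.00 mm, Ȳ = 22.00 mm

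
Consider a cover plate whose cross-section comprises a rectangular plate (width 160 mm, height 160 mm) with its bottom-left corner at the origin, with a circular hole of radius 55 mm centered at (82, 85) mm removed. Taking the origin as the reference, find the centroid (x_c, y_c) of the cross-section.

plate: A = 160 × 160 = 25600.00, centroid at (80.00, 80.00).
hole: A = −π·55² = -9503.32, centroid at (82.00, 85.00).
ΣA = 16096.68 mm², ΣAx_c = 1268727.94 mm³, ΣAy_c = 1240217.99 mm³.
x_c = 1268727.94/16096.68 = 78.82 mm; y_c = 1240217.99/16096.68 = 77.05 mm.

x_c = 78.82 mm, y_c = 77.05 mm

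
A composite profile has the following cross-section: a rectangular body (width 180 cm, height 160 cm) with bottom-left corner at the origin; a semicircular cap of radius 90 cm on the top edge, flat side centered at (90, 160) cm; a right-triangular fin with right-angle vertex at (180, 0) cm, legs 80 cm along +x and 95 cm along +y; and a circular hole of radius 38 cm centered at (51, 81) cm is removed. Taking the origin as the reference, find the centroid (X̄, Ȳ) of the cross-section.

X̄ = 105.21 cm, Ȳ = 112.26 cm

rectangular body: A = 180 × 160 = 28800.00, centroid at (90.00, 80.00).
semicircular top: A = ½π·90² = 12723.45, centroid at (90.00, 198.20).
triangular fin: A = ½·80·95 = 3800.00, centroid at (206.67, 31.67).
hole: A = −π·38² = -4536.46, centroid at (51.00, 81.00).
ΣA = 40786.99 cm²
ΣAX̄ = (28800.00)(90.00) + (12723.45)(90.00) + (3800.00)(206.67) + (-4536.46)(51.00) = 4291084.41 cm³
ΣAȲ = (28800.00)(80.00) + (12723.45)(198.20) + (3800.00)(31.67) + (-4536.46)(81.00) = 4578632.13 cm³
X̄ = 4291084.41 / 40786.99 = 105.21 cm
Ȳ = 4578632.13 / 40786.99 = 112.26 cm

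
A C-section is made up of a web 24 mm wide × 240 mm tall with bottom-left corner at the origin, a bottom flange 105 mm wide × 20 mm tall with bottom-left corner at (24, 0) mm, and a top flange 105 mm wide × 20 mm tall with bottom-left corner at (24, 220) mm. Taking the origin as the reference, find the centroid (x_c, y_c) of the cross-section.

x_c = 39.20 mm, y_c = 120.00 mm

web: A = 24 × 240 = 5760.00, centroid at (12.00, 120.00).
bottom flange: A = 105 × 20 = 2100.00, centroid at (76.50, 10.00).
top flange: A = 105 × 20 = 2100.00, centroid at (76.50, 230.00).
ΣA = 9960.00 mm², ΣAx_c = 390420.00 mm³, ΣAy_c = 1195200.00 mm³.
x_c = 390420.00/9960.00 = 39.20 mm; y_c = 1195200.00/9960.00 = 120.00 mm.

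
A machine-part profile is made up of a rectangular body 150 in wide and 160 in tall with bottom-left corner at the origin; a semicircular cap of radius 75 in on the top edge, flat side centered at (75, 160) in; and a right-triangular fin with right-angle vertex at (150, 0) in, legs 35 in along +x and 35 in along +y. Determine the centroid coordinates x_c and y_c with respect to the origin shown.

rectangular body: A = 150 × 160 = 24000.00, centroid at (75.00, 80.00).
semicircular top: A = ½π·75² = 8835.73, centroid at (75.00, 191.83).
triangular fin: A = ½·35·35 = 612.50, centroid at (161.67, 11.67).
ΣA = 33448.23 in², ΣAx_c = 2561700.53 in³, ΣAy_c = 3622112.53 in³.
x_c = 2561700.53/33448.23 = 76.59 in; y_c = 3622112.53/33448.23 = 108.29 in.

x_c = 76.59 in, y_c = 108.29 in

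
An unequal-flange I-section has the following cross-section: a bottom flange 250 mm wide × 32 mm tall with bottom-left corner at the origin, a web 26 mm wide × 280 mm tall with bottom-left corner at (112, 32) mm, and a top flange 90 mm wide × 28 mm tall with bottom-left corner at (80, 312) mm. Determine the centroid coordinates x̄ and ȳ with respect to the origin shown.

x̄ = 125.00 mm, ȳ = 123.69 mm

bottom flange: A = 250 × 32 = 8000.00, centroid at (125.00, 16.00).
web: A = 26 × 280 = 7280.00, centroid at (125.00, 172.00).
top flange: A = 90 × 28 = 2520.00, centroid at (125.00, 326.00).
ΣA = 17800.00 mm², ΣAx̄ = 2225000.00 mm³, ΣAȳ = 2201680.00 mm³.
x̄ = 2225000.00/17800.00 = 125.00 mm; ȳ = 2201680.00/17800.00 = 123.69 mm.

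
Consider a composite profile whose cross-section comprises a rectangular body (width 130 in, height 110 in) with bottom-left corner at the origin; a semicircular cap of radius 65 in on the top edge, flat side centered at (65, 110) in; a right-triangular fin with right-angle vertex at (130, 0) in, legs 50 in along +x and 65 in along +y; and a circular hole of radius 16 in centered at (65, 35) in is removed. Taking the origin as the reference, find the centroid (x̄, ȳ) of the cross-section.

x̄ = 71.10 in, ȳ = 78.44 in

Part | A | x̄ᵢ | ȳᵢ | A·x̄ᵢ | A·ȳᵢ
rectangular body | 14300.00 | 65.00 | 55.00 | 929500.00 | 786500.00
semicircular top | 6636.61 | 65.00 | 137.59 | 431379.94 | 913110.93
triangular fin | 1625.00 | 146.67 | 21.67 | 238333.33 | 35208.33
hole | -804.25 | 65.00 | 35.00 | -52276.10 | -28148.67
Σ | 21757.37 |  |  | 1546937.17 | 1706670.59
x̄ = 1546937.17 / 21757.37 = 71.10 in
ȳ = 1706670.59 / 21757.37 = 78.44 in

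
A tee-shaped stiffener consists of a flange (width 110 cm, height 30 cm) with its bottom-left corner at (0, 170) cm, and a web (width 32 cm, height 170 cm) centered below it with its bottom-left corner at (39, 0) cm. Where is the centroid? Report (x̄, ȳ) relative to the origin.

x̄ = 55.00 cm, ȳ = 122.76 cm

web: A = 32 × 170 = 5440.00, centroid at (55.00, 85.00).
flange: A = 110 × 30 = 3300.00, centroid at (55.00, 185.00).
ΣA = 8740.00 cm², ΣAx̄ = 480700.00 cm³, ΣAȳ = 1072900.00 cm³.
x̄ = 480700.00/8740.00 = 55.00 cm; ȳ = 1072900.00/8740.00 = 122.76 cm.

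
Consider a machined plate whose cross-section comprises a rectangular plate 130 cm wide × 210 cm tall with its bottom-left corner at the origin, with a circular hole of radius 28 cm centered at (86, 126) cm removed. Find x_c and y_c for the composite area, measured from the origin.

x_c = 62.92 cm, y_c = 102.92 cm

Part | A | x̄ᵢ | ȳᵢ | A·x̄ᵢ | A·ȳᵢ
plate | 27300.00 | 65.00 | 105.00 | 1774500.00 | 2866500.00
hole | -2463.01 | 86.00 | 126.00 | -211818.74 | -310339.09
Σ | 24836.99 |  |  | 1562681.26 | 2556160.91
x_c = 1562681.26 / 24836.99 = 62.92 cm
y_c = 2556160.91 / 24836.99 = 102.92 cm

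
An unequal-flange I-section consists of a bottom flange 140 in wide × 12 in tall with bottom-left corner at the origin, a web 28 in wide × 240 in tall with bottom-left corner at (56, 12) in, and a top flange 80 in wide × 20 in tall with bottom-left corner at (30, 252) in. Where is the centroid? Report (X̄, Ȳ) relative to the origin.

X̄ = 70.00 in, Ȳ = 131.63 in

Part | A | x̄ᵢ | ȳᵢ | A·x̄ᵢ | A·ȳᵢ
bottom flange | 1680.00 | 70.00 | 6.00 | 117600.00 | 10080.00
web | 6720.00 | 70.00 | 132.00 | 470400.00 | 887040.00
top flange | 1600.00 | 70.00 | 262.00 | 112000.00 | 419200.00
Σ | 10000.00 |  |  | 700000.00 | 1316320.00
X̄ = 700000.00 / 10000.00 = 70.00 in
Ȳ = 1316320.00 / 10000.00 = 131.63 in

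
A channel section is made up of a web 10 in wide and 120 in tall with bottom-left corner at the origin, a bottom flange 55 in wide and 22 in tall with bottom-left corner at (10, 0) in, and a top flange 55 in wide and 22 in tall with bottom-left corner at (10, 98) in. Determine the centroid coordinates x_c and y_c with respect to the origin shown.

Part | A | x̄ᵢ | ȳᵢ | A·x̄ᵢ | A·ȳᵢ
web | 1200.00 | 5.00 | 60.00 | 6000.00 | 72000.00
bottom flange | 1210.00 | 37.50 | 11.00 | 45375.00 | 13310.00
top flange | 1210.00 | 37.50 | 109.00 | 45375.00 | 131890.00
Σ | 3620.00 |  |  | 96750.00 | 217200.00
x_c = 96750.00 / 3620.00 = 26.73 in
y_c = 217200.00 / 3620.00 = 60.00 in

x_c = 26.73 in, y_c = 60.00 in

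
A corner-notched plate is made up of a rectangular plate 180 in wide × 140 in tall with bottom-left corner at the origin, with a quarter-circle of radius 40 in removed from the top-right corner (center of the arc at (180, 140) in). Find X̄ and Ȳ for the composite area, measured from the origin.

X̄ = 86.17 in, Ȳ = 67.22 in

plate: A = 180 × 140 = 25200.00, centroid at (90.00, 70.00).
removed quarter-circle: A = −¼π·40² = -1256.64, centroid at (163.02, 123.02).
ΣA = 23943.36 in², ΣAX̄ = 2063138.66 in³, ΣAȲ = 1609404.14 in³.
X̄ = 2063138.66/23943.36 = 86.17 in; Ȳ = 1609404.14/23943.36 = 67.22 in.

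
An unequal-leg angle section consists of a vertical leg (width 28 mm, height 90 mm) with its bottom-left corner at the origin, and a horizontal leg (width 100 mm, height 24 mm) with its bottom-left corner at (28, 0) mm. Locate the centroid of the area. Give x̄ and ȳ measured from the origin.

vertical leg: A = 28 × 90 = 2520.00, centroid at (14.00, 45.00).
horizontal leg: A = 100 × 24 = 2400.00, centroid at (78.00, 12.00).
ΣA = 4920.00 mm², ΣAx̄ = 222480.00 mm³, ΣAȳ = 142200.00 mm³.
x̄ = 222480.00/4920.00 = 45.22 mm; ȳ = 142200.00/4920.00 = 28.90 mm.

x̄ = 45.22 mm, ȳ = 28.90 mm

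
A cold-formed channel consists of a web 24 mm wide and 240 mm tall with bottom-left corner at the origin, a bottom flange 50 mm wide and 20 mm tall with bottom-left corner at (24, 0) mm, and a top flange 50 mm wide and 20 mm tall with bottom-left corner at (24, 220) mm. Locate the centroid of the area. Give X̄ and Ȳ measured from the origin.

web: A = 24 × 240 = 5760.00, centroid at (12.00, 120.00).
bottom flange: A = 50 × 20 = 1000.00, centroid at (49.00, 10.00).
top flange: A = 50 × 20 = 1000.00, centroid at (49.00, 230.00).
ΣA = 7760.00 mm²
ΣAX̄ = (5760.00)(12.00) + (1000.00)(49.00) + (1000.00)(49.00) = 167120.00 mm³
ΣAȲ = (5760.00)(120.00) + (1000.00)(10.00) + (1000.00)(230.00) = 931200.00 mm³
X̄ = 167120.00 / 7760.00 = 21.54 mm
Ȳ = 931200.00 / 7760.00 = 120.00 mm

X̄ = 21.54 mm, Ȳ = 120.00 mm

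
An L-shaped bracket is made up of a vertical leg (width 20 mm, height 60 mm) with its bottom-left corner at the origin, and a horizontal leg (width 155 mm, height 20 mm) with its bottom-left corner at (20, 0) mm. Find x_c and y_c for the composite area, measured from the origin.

Part | A | x̄ᵢ | ȳᵢ | A·x̄ᵢ | A·ȳᵢ
vertical leg | 1200.00 | 10.00 | 30.00 | 12000.00 | 36000.00
horizontal leg | 3100.00 | 97.50 | 10.00 | 302250.00 | 31000.00
Σ | 4300.00 |  |  | 314250.00 | 67000.00
x_c = 314250.00 / 4300.00 = 73.08 mm
y_c = 67000.00 / 4300.00 = 15.58 mm

x_c = 73.08 mm, y_c = 15.58 mm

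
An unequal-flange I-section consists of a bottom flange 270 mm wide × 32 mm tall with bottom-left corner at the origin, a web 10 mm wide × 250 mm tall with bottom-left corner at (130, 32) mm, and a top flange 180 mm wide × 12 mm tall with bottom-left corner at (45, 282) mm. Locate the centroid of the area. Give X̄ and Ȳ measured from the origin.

X̄ = 135.00 mm, Ȳ = 86.68 mm

Part | A | x̄ᵢ | ȳᵢ | A·x̄ᵢ | A·ȳᵢ
bottom flange | 8640.00 | 135.00 | 16.00 | 1166400.00 | 138240.00
web | 2500.00 | 135.00 | 157.00 | 337500.00 | 392500.00
top flange | 2160.00 | 135.00 | 288.00 | 291600.00 | 622080.00
Σ | 13300.00 |  |  | 1795500.00 | 1152820.00
X̄ = 1795500.00 / 13300.00 = 135.00 mm
Ȳ = 1152820.00 / 13300.00 = 86.68 mm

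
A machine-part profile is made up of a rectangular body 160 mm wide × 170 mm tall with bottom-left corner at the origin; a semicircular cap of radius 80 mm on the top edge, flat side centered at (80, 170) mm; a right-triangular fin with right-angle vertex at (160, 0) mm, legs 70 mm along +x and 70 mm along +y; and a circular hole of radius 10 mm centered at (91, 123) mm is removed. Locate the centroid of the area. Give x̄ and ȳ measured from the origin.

x̄ = 86.34 mm, ȳ = 111.22 mm

rectangular body: A = 160 × 170 = 27200.00, centroid at (80.00, 85.00).
semicircular top: A = ½π·80² = 10053.10, centroid at (80.00, 203.95).
triangular fin: A = ½·70·70 = 2450.00, centroid at (183.33, 23.33).
hole: A = −π·10² = -314.16, centroid at (91.00, 123.00).
ΣA = 39388.94 mm², ΣAx̄ = 3400825.89 mm³, ΣAȳ = 4380884.81 mm³.
x̄ = 3400825.89/39388.94 = 86.34 mm; ȳ = 4380884.81/39388.94 = 111.22 mm.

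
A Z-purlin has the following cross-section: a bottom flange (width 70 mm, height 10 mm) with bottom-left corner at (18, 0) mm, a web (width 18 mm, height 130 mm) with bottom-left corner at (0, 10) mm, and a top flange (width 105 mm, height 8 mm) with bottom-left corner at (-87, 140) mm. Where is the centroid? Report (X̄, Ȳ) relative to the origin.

bottom flange: A = 70 × 10 = 700.00, centroid at (53.00, 5.00).
web: A = 18 × 130 = 2340.00, centroid at (9.00, 75.00).
top flange: A = 105 × 8 = 840.00, centroid at (-34.50, 144.00).
ΣA = 3880.00 mm²
ΣAX̄ = (700.00)(53.00) + (2340.00)(9.00) + (840.00)(-34.50) = 29180.00 mm³
ΣAȲ = (700.00)(5.00) + (2340.00)(75.00) + (840.00)(144.00) = 299960.00 mm³
X̄ = 29180.00 / 3880.00 = 7.52 mm
Ȳ = 299960.00 / 3880.00 = 77.31 mm

X̄ = 7.52 mm, Ȳ = 77.31 mm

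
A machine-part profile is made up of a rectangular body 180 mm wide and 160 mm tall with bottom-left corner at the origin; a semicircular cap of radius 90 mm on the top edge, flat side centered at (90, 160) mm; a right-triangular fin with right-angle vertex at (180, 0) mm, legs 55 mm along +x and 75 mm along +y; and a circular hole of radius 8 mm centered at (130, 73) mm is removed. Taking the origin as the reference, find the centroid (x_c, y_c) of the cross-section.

x_c = 94.96 mm, y_c = 112.08 mm

Part | A | x̄ᵢ | ȳᵢ | A·x̄ᵢ | A·ȳᵢ
rectangular body | 28800.00 | 90.00 | 80.00 | 2592000.00 | 2304000.00
semicircular top | 12723.45 | 90.00 | 198.20 | 1145110.52 | 2521752.04
triangular fin | 2062.50 | 198.33 | 25.00 | 409062.50 | 51562.50
hole | -201.06 | 130.00 | 73.00 | -26138.05 | -14677.52
Σ | 43384.89 |  |  | 4120034.97 | 4862637.02
x_c = 4120034.97 / 43384.89 = 94.96 mm
y_c = 4862637.02 / 43384.89 = 112.08 mm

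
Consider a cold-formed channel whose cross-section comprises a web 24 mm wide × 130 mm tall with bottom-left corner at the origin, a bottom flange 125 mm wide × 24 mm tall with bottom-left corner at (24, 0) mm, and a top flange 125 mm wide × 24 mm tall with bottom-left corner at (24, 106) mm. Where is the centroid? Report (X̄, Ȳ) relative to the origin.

Part | A | x̄ᵢ | ȳᵢ | A·x̄ᵢ | A·ȳᵢ
web | 3120.00 | 12.00 | 65.00 | 37440.00 | 202800.00
bottom flange | 3000.00 | 86.50 | 12.00 | 259500.00 | 36000.00
top flange | 3000.00 | 86.50 | 118.00 | 259500.00 | 354000.00
Σ | 9120.00 |  |  | 556440.00 | 592800.00
X̄ = 556440.00 / 9120.00 = 61.01 mm
Ȳ = 592800.00 / 9120.00 = 65.00 mm

X̄ = 61.01 mm, Ȳ = 65.00 mm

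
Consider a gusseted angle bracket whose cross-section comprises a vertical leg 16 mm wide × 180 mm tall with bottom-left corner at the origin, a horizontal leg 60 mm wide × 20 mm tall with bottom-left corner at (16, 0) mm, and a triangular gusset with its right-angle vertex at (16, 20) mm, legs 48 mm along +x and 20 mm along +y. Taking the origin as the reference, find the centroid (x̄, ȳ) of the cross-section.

Part | A | x̄ᵢ | ȳᵢ | A·x̄ᵢ | A·ȳᵢ
vertical leg | 2880.00 | 8.00 | 90.00 | 23040.00 | 259200.00
horizontal leg | 1200.00 | 46.00 | 10.00 | 55200.00 | 12000.00
gusset | 480.00 | 32.00 | 26.67 | 15360.00 | 12800.00
Σ | 4560.00 |  |  | 93600.00 | 284000.00
x̄ = 93600.00 / 4560.00 = 20.53 mm
ȳ = 284000.00 / 4560.00 = 62.28 mm

x̄ = 20.53 mm, ȳ = 62.28 mm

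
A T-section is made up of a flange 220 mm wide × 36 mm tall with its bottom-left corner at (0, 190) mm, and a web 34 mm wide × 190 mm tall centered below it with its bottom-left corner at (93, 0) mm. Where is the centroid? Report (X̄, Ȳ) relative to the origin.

Part | A | x̄ᵢ | ȳᵢ | A·x̄ᵢ | A·ȳᵢ
web | 6460.00 | 110.00 | 95.00 | 710600.00 | 613700.00
flange | 7920.00 | 110.00 | 208.00 | 871200.00 | 1647360.00
Σ | 14380.00 |  |  | 1581800.00 | 2261060.00
X̄ = 1581800.00 / 14380.00 = 110.00 mm
Ȳ = 2261060.00 / 14380.00 = 157.24 mm

X̄ = 110.00 mm, Ȳ = 157.24 mm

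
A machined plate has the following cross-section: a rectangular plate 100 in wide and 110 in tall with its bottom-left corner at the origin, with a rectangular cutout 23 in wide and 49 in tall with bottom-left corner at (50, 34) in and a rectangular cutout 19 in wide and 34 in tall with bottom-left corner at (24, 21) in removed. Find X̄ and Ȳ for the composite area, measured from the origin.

X̄ = 49.75 in, Ȳ = 55.76 in

Part | A | x̄ᵢ | ȳᵢ | A·x̄ᵢ | A·ȳᵢ
plate | 11000.00 | 50.00 | 55.00 | 550000.00 | 605000.00
hole 1 | -1127.00 | 61.50 | 58.50 | -69310.50 | -65929.50
hole 2 | -646.00 | 33.50 | 38.00 | -21641.00 | -24548.00
Σ | 9227.00 |  |  | 459048.50 | 514522.50
X̄ = 459048.50 / 9227.00 = 49.75 in
Ȳ = 514522.50 / 9227.00 = 55.76 in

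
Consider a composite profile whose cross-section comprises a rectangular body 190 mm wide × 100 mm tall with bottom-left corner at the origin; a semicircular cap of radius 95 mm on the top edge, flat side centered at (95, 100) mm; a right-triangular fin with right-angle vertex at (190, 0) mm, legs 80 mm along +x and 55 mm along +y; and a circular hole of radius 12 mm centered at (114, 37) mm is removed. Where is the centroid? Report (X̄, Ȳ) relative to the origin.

X̄ = 102.42 mm, Ȳ = 84.84 mm

Part | A | x̄ᵢ | ȳᵢ | A·x̄ᵢ | A·ȳᵢ
rectangular body | 19000.00 | 95.00 | 50.00 | 1805000.00 | 950000.00
semicircular top | 14176.44 | 95.00 | 140.32 | 1346761.50 | 1989227.02
triangular fin | 2200.00 | 216.67 | 18.33 | 476666.67 | 40333.33
hole | -452.39 | 114.00 | 37.00 | -51572.39 | -16738.41
Σ | 34924.05 |  |  | 3576855.78 | 2962821.95
X̄ = 3576855.78 / 34924.05 = 102.42 mm
Ȳ = 2962821.95 / 34924.05 = 84.84 mm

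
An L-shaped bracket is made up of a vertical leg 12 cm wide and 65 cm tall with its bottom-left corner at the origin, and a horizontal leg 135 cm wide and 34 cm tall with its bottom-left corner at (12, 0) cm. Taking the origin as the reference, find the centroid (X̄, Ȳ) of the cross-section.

X̄ = 68.82 cm, Ȳ = 19.25 cm

vertical leg: A = 12 × 65 = 780.00, centroid at (6.00, 32.50).
horizontal leg: A = 135 × 34 = 4590.00, centroid at (79.50, 17.00).
ΣA = 5370.00 cm², ΣAX̄ = 369585.00 cm³, ΣAȲ = 103380.00 cm³.
X̄ = 369585.00/5370.00 = 68.82 cm; Ȳ = 103380.00/5370.00 = 19.25 cm.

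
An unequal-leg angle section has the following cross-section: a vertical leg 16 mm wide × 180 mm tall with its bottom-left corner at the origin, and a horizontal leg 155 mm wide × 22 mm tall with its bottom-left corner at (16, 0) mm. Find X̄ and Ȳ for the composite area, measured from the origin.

X̄ = 54.35 mm, Ȳ = 47.17 mm

vertical leg: A = 16 × 180 = 2880.00, centroid at (8.00, 90.00).
horizontal leg: A = 155 × 22 = 3410.00, centroid at (93.50, 11.00).
ΣA = 6290.00 mm²
ΣAX̄ = (2880.00)(8.00) + (3410.00)(93.50) = 341875.00 mm³
ΣAȲ = (2880.00)(90.00) + (3410.00)(11.00) = 296710.00 mm³
X̄ = 341875.00 / 6290.00 = 54.35 mm
Ȳ = 296710.00 / 6290.00 = 47.17 mm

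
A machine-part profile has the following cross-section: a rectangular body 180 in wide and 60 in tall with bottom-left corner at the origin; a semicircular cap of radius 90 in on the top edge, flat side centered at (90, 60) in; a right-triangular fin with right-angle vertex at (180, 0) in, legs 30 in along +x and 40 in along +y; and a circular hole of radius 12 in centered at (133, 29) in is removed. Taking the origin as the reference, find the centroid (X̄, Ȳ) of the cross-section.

X̄ = 91.71 in, Ȳ = 66.25 in

Part | A | x̄ᵢ | ȳᵢ | A·x̄ᵢ | A·ȳᵢ
rectangular body | 10800.00 | 90.00 | 30.00 | 972000.00 | 324000.00
semicircular top | 12723.45 | 90.00 | 98.20 | 1145110.52 | 1249407.01
triangular fin | 600.00 | 190.00 | 13.33 | 114000.00 | 8000.00
hole | -452.39 | 133.00 | 29.00 | -60167.78 | -13119.29
Σ | 23671.06 |  |  | 2170942.74 | 1568287.72
X̄ = 2170942.74 / 23671.06 = 91.71 in
Ȳ = 1568287.72 / 23671.06 = 66.25 in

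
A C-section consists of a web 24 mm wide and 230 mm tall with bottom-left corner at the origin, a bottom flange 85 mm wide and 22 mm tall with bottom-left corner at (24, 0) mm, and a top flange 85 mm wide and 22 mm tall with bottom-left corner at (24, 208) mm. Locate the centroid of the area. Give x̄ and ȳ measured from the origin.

x̄ = 34.01 mm, ȳ = 115.00 mm

web: A = 24 × 230 = 5520.00, centroid at (12.00, 115.00).
bottom flange: A = 85 × 22 = 1870.00, centroid at (66.50, 11.00).
top flange: A = 85 × 22 = 1870.00, centroid at (66.50, 219.00).
ΣA = 9260.00 mm², ΣAx̄ = 314950.00 mm³, ΣAȳ = 1064900.00 mm³.
x̄ = 314950.00/9260.00 = 34.01 mm; ȳ = 1064900.00/9260.00 = 115.00 mm.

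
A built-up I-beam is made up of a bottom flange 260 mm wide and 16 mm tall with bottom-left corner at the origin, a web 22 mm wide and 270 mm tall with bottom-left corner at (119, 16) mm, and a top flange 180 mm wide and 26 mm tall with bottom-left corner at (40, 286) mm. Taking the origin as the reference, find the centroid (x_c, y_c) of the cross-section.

bottom flange: A = 260 × 16 = 4160.00, centroid at (130.00, 8.00).
web: A = 22 × 270 = 5940.00, centroid at (130.00, 151.00).
top flange: A = 180 × 26 = 4680.00, centroid at (130.00, 299.00).
ΣA = 14780.00 mm², ΣAx_c = 1921400.00 mm³, ΣAy_c = 2329540.00 mm³.
x_c = 1921400.00/14780.00 = 130.00 mm; y_c = 2329540.00/14780.00 = 157.61 mm.

x_c = 130.00 mm, y_c = 157.61 mm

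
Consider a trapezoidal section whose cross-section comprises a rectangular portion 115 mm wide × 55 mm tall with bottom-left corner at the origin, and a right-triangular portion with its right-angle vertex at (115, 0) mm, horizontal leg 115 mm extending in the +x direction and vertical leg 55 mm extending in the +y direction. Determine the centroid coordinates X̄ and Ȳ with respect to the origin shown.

rectangular portion: A = 115 × 55 = 6325.00, centroid at (57.50, 27.50).
triangular portion: A = ½·115·55 = 3162.50, centroid at (153.33, 18.33).
ΣA = 9487.50 mm²
ΣAX̄ = (6325.00)(57.50) + (3162.50)(153.33) = 848604.17 mm³
ΣAȲ = (6325.00)(27.50) + (3162.50)(18.33) = 231916.67 mm³
X̄ = 848604.17 / 9487.50 = 89.44 mm
Ȳ = 231916.67 / 9487.50 = 24.44 mm

X̄ = 89.44 mm, Ȳ = 24.44 mm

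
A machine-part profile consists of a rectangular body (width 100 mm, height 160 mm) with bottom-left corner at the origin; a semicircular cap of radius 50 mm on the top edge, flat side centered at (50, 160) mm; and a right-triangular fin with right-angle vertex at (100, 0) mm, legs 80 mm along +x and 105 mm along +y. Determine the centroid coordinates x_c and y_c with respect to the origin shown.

rectangular body: A = 100 × 160 = 16000.00, centroid at (50.00, 80.00).
semicircular top: A = ½π·50² = 3926.99, centroid at (50.00, 181.22).
triangular fin: A = ½·80·105 = 4200.00, centroid at (126.67, 35.00).
ΣA = 24126.99 mm², ΣAx_c = 1528349.54 mm³, ΣAy_c = 2138651.86 mm³.
x_c = 1528349.54/24126.99 = 63.35 mm; y_c = 2138651.86/24126.99 = 88.64 mm.

x_c = 63.35 mm, y_c = 88.64 mm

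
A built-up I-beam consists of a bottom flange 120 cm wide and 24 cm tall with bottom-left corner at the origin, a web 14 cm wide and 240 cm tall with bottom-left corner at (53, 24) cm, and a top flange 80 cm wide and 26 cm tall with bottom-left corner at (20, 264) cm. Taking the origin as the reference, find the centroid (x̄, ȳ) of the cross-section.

bottom flange: A = 120 × 24 = 2880.00, centroid at (60.00, 12.00).
web: A = 14 × 240 = 3360.00, centroid at (60.00, 144.00).
top flange: A = 80 × 26 = 2080.00, centroid at (60.00, 277.00).
ΣA = 8320.00 cm²
ΣAx̄ = (2880.00)(60.00) + (3360.00)(60.00) + (2080.00)(60.00) = 499200.00 cm³
ΣAȳ = (2880.00)(12.00) + (3360.00)(144.00) + (2080.00)(277.00) = 1094560.00 cm³
x̄ = 499200.00 / 8320.00 = 60.00 cm
ȳ = 1094560.00 / 8320.00 = 131.56 cm

x̄ = 60.00 cm, ȳ = 131.56 cm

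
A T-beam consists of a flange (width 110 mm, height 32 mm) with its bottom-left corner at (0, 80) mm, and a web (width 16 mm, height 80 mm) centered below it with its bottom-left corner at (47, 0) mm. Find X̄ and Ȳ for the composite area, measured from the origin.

X̄ = 55.00 mm, Ȳ = 81.07 mm

web: A = 16 × 80 = 1280.00, centroid at (55.00, 40.00).
flange: A = 110 × 32 = 3520.00, centroid at (55.00, 96.00).
ΣA = 4800.00 mm²
ΣAX̄ = (1280.00)(55.00) + (3520.00)(55.00) = 264000.00 mm³
ΣAȲ = (1280.00)(40.00) + (3520.00)(96.00) = 389120.00 mm³
X̄ = 264000.00 / 4800.00 = 55.00 mm
Ȳ = 389120.00 / 4800.00 = 81.07 mm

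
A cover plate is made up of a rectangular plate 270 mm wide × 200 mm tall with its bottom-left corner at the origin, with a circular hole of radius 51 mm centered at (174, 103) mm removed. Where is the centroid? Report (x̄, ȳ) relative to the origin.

plate: A = 270 × 200 = 54000.00, centroid at (135.00, 100.00).
hole: A = −π·51² = -8171.28, centroid at (174.00, 103.00).
ΣA = 45828.72 mm², ΣAx̄ = 5868196.85 mm³, ΣAȳ = 4558357.90 mm³.
x̄ = 5868196.85/45828.72 = 128.05 mm; ȳ = 4558357.90/45828.72 = 99.47 mm.

x̄ = 128.05 mm, ȳ = 99.47 mm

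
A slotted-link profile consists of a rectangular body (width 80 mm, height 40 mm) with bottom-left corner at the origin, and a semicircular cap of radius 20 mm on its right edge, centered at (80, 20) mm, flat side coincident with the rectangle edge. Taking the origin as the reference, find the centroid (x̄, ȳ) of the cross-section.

Part | A | x̄ᵢ | ȳᵢ | A·x̄ᵢ | A·ȳᵢ
rectangular body | 3200.00 | 40.00 | 20.00 | 128000.00 | 64000.00
semicircular end | 628.32 | 88.49 | 20.00 | 55598.82 | 12566.37
Σ | 3828.32 |  |  | 183598.82 | 76566.37
x̄ = 183598.82 / 3828.32 = 47.96 mm
ȳ = 76566.37 / 3828.32 = 20.00 mm

x̄ = 47.96 mm, ȳ = 20.00 mm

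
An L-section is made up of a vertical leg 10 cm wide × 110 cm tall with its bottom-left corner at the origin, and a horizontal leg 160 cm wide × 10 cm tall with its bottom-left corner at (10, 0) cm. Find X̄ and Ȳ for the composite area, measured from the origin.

X̄ = 55.37 cm, Ȳ = 25.37 cm

vertical leg: A = 10 × 110 = 1100.00, centroid at (5.00, 55.00).
horizontal leg: A = 160 × 10 = 1600.00, centroid at (90.00, 5.00).
ΣA = 2700.00 cm²
ΣAX̄ = (1100.00)(5.00) + (1600.00)(90.00) = 149500.00 cm³
ΣAȲ = (1100.00)(55.00) + (1600.00)(5.00) = 68500.00 cm³
X̄ = 149500.00 / 2700.00 = 55.37 cm
Ȳ = 68500.00 / 2700.00 = 25.37 cm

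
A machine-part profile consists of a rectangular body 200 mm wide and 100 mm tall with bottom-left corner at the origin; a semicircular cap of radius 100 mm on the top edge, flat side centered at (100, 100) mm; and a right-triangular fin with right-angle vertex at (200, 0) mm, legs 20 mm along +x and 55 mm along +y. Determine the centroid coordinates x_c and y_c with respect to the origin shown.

x_c = 101.62 mm, y_c = 89.57 mm

rectangular body: A = 200 × 100 = 20000.00, centroid at (100.00, 50.00).
semicircular top: A = ½π·100² = 15707.96, centroid at (100.00, 142.44).
triangular fin: A = ½·20·55 = 550.00, centroid at (206.67, 18.33).
ΣA = 36257.96 mm²
ΣAx_c = (20000.00)(100.00) + (15707.96)(100.00) + (550.00)(206.67) = 3684462.99 mm³
ΣAy_c = (20000.00)(50.00) + (15707.96)(142.44) + (550.00)(18.33) = 3247546.33 mm³
x_c = 3684462.99 / 36257.96 = 101.62 mm
y_c = 3247546.33 / 36257.96 = 89.57 mm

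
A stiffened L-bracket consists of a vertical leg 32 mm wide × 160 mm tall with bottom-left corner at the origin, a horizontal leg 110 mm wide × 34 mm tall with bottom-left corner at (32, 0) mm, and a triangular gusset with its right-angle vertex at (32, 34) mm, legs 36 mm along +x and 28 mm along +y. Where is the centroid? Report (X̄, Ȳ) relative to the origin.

Part | A | x̄ᵢ | ȳᵢ | A·x̄ᵢ | A·ȳᵢ
vertical leg | 5120.00 | 16.00 | 80.00 | 81920.00 | 409600.00
horizontal leg | 3740.00 | 87.00 | 17.00 | 325380.00 | 63580.00
gusset | 504.00 | 44.00 | 43.33 | 22176.00 | 21840.00
Σ | 9364.00 |  |  | 429476.00 | 495020.00
X̄ = 429476.00 / 9364.00 = 45.86 mm
Ȳ = 495020.00 / 9364.00 = 52.86 mm

X̄ = 45.86 mm, Ȳ = 52.86 mm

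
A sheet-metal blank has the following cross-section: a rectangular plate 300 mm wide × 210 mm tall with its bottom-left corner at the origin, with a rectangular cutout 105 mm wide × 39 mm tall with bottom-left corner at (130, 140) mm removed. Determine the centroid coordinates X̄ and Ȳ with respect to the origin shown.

plate: A = 300 × 210 = 63000.00, centroid at (150.00, 105.00).
hole: A = −(105 × 39) = -4095.00, centroid at (182.50, 159.50).
ΣA = 58905.00 mm², ΣAX̄ = 8702662.50 mm³, ΣAȲ = 5961847.50 mm³.
X̄ = 8702662.50/58905.00 = 147.74 mm; Ȳ = 5961847.50/58905.00 = 101.21 mm.

X̄ = 147.74 mm, Ȳ = 101.21 mm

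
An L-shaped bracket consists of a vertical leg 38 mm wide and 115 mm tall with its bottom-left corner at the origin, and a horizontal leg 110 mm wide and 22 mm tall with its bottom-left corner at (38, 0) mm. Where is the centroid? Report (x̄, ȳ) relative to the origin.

vertical leg: A = 38 × 115 = 4370.00, centroid at (19.00, 57.50).
horizontal leg: A = 110 × 22 = 2420.00, centroid at (93.00, 11.00).
ΣA = 6790.00 mm², ΣAx̄ = 308090.00 mm³, ΣAȳ = 277895.00 mm³.
x̄ = 308090.00/6790.00 = 45.37 mm; ȳ = 277895.00/6790.00 = 40.93 mm.

x̄ = 45.37 mm, ȳ = 40.93 mm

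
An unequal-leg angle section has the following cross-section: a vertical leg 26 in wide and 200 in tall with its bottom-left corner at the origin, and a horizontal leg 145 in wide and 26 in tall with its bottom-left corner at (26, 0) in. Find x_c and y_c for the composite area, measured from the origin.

Part | A | x̄ᵢ | ȳᵢ | A·x̄ᵢ | A·ȳᵢ
vertical leg | 5200.00 | 13.00 | 100.00 | 67600.00 | 520000.00
horizontal leg | 3770.00 | 98.50 | 13.00 | 371345.00 | 49010.00
Σ | 8970.00 |  |  | 438945.00 | 569010.00
x_c = 438945.00 / 8970.00 = 48.93 in
y_c = 569010.00 / 8970.00 = 63.43 in

x_c = 48.93 in, y_c = 63.43 in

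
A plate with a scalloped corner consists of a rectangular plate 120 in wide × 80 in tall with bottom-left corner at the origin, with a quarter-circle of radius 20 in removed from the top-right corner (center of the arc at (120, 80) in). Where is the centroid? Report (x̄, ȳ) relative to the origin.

x̄ = 58.26 in, ȳ = 38.93 in

Part | A | x̄ᵢ | ȳᵢ | A·x̄ᵢ | A·ȳᵢ
plate | 9600.00 | 60.00 | 40.00 | 576000.00 | 384000.00
removed quarter-circle | -314.16 | 111.51 | 71.51 | -35032.45 | -22466.07
Σ | 9285.84 |  |  | 540967.55 | 361533.93
x̄ = 540967.55 / 9285.84 = 58.26 in
ȳ = 361533.93 / 9285.84 = 38.93 in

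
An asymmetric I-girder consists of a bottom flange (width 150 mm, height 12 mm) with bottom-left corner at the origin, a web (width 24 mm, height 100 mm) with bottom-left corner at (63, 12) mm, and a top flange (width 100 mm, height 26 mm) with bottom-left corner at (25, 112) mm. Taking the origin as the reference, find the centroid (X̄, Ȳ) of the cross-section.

Part | A | x̄ᵢ | ȳᵢ | A·x̄ᵢ | A·ȳᵢ
bottom flange | 1800.00 | 75.00 | 6.00 | 135000.00 | 10800.00
web | 2400.00 | 75.00 | 62.00 | 180000.00 | 148800.00
top flange | 2600.00 | 75.00 | 125.00 | 195000.00 | 325000.00
Σ | 6800.00 |  |  | 510000.00 | 484600.00
X̄ = 510000.00 / 6800.00 = 75.00 mm
Ȳ = 484600.00 / 6800.00 = 71.26 mm

X̄ = 75.00 mm, Ȳ = 71.26 mm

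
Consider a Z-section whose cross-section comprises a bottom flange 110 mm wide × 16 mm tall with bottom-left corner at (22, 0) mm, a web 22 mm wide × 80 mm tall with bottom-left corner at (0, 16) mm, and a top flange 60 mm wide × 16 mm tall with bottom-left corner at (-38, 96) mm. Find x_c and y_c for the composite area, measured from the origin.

x_c = 32.86 mm, y_c = 47.43 mm

Part | A | x̄ᵢ | ȳᵢ | A·x̄ᵢ | A·ȳᵢ
bottom flange | 1760.00 | 77.00 | 8.00 | 135520.00 | 14080.00
web | 1760.00 | 11.00 | 56.00 | 19360.00 | 98560.00
top flange | 960.00 | -8.00 | 104.00 | -7680.00 | 99840.00
Σ | 4480.00 |  |  | 147200.00 | 212480.00
x_c = 147200.00 / 4480.00 = 32.86 mm
y_c = 212480.00 / 4480.00 = 47.43 mm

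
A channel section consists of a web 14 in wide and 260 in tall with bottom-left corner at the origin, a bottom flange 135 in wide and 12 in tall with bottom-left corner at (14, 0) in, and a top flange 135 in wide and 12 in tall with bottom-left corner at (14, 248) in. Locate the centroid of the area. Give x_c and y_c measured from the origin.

Part | A | x̄ᵢ | ȳᵢ | A·x̄ᵢ | A·ȳᵢ
web | 3640.00 | 7.00 | 130.00 | 25480.00 | 473200.00
bottom flange | 1620.00 | 81.50 | 6.00 | 132030.00 | 9720.00
top flange | 1620.00 | 81.50 | 254.00 | 132030.00 | 411480.00
Σ | 6880.00 |  |  | 289540.00 | 894400.00
x_c = 289540.00 / 6880.00 = 42.08 in
y_c = 894400.00 / 6880.00 = 130.00 in

x_c = 42.08 in, y_c = 130.00 in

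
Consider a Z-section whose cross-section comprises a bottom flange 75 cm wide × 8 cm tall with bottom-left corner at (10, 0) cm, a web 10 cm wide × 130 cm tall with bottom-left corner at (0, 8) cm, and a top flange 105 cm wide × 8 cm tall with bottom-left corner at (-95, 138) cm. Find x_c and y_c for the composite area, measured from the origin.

bottom flange: A = 75 × 8 = 600.00, centroid at (47.50, 4.00).
web: A = 10 × 130 = 1300.00, centroid at (5.00, 73.00).
top flange: A = 105 × 8 = 840.00, centroid at (-42.50, 142.00).
ΣA = 2740.00 cm²
ΣAx_c = (600.00)(47.50) + (1300.00)(5.00) + (840.00)(-42.50) = -700.00 cm³
ΣAy_c = (600.00)(4.00) + (1300.00)(73.00) + (840.00)(142.00) = 216580.00 cm³
x_c = -700.00 / 2740.00 = -0.26 cm
y_c = 216580.00 / 2740.00 = 79.04 cm

x_c = -0.26 cm, y_c = 79.04 cm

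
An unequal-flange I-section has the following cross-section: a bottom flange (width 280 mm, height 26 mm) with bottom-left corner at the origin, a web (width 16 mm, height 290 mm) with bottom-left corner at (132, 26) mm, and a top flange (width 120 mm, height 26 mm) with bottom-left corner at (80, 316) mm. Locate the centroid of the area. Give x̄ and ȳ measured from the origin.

bottom flange: A = 280 × 26 = 7280.00, centroid at (140.00, 13.00).
web: A = 16 × 290 = 4640.00, centroid at (140.00, 171.00).
top flange: A = 120 × 26 = 3120.00, centroid at (140.00, 329.00).
ΣA = 15040.00 mm²
ΣAx̄ = (7280.00)(140.00) + (4640.00)(140.00) + (3120.00)(140.00) = 2105600.00 mm³
ΣAȳ = (7280.00)(13.00) + (4640.00)(171.00) + (3120.00)(329.00) = 1914560.00 mm³
x̄ = 2105600.00 / 15040.00 = 140.00 mm
ȳ = 1914560.00 / 15040.00 = 127.30 mm

x̄ = 140.00 mm, ȳ = 127.30 mm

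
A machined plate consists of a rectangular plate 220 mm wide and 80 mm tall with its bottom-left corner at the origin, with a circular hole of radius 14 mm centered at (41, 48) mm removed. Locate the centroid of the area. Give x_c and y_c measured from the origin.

plate: A = 220 × 80 = 17600.00, centroid at (110.00, 40.00).
hole: A = −π·14² = -615.75, centroid at (41.00, 48.00).
ΣA = 16984.25 mm², ΣAx_c = 1910754.16 mm³, ΣAy_c = 674443.90 mm³.
x_c = 1910754.16/16984.25 = 112.50 mm; y_c = 674443.90/16984.25 = 39.71 mm.

x_c = 112.50 mm, y_c = 39.71 mm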